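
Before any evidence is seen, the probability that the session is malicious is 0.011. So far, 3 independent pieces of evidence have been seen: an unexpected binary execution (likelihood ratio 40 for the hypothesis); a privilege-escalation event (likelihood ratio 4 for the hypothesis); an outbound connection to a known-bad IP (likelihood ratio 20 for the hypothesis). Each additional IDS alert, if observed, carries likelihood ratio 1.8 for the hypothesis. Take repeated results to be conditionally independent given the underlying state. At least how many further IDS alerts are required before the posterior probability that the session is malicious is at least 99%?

2

Prior odds = 0.011/0.989 = 11/989.
Combined Bayes factor of the evidence already in hand = 40 × 4 × 20 = 3200.
Odds after that evidence = (11/989) × 3200 = 35200/989.
Target odds = 0.99/0.01 = 99.
Need 1.8ⁿ ≥ 99 ÷ (35200/989) = 2.7815625.
1.8¹ = 1.8 falls short of 2.7815625 but 1.8² = 3.24 reaches it, so n = 2.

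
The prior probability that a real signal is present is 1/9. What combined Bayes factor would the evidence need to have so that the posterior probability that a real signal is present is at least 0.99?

792

Prior odds = (1/9)/(8/9) = 0.125.
Target odds = 0.99/0.01 = 99.
Required Bayes factor = 99 ÷ 0.125 = 792.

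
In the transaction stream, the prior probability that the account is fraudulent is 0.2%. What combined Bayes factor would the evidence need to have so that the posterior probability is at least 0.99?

49401

Prior odds = 0.002/0.998 = 1/499.
Target odds = 0.99/0.01 = 99.
Required Bayes factor = 99 ÷ (1/499) = 49401.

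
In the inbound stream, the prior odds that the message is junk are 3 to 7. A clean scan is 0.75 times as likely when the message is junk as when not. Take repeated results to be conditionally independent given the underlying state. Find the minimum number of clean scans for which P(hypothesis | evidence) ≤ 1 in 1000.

Prior odds = 3/7.
Likelihood ratio per clean scan = 0.75.
Target odds: 0.001 ÷ 0.999 = 1/999.
Need (3/7) × 0.75ⁿ ≤ 1/999, i.e. 0.75ⁿ ≤ 7/2997.
0.75²¹ ≈0.00237841 is still above 7/2997 but 0.75²² ≈0.00178381 is at or below it, so n = 22.

22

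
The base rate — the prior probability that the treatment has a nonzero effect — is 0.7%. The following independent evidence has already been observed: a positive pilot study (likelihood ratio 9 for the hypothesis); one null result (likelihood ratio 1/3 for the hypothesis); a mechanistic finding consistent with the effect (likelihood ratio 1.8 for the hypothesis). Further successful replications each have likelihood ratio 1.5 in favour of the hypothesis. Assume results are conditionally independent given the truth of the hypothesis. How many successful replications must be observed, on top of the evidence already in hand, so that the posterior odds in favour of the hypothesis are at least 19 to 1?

16

Prior odds = 0.007/0.993 = 7/993.
Combined Bayes factor of the evidence already in hand = 9 × (1/3) × 1.8 = 5.4.
Odds after that evidence = (7/993) × 5.4 = 63/1655.
Target odds = 19.
Need 1.5ⁿ ≥ 19 ÷ (63/1655) = 31445/63.
1.5¹⁵ = 14348907/32768 falls short of 31445/63 but 1.5¹⁶ = 43046721/65536 reaches it, so n = 16.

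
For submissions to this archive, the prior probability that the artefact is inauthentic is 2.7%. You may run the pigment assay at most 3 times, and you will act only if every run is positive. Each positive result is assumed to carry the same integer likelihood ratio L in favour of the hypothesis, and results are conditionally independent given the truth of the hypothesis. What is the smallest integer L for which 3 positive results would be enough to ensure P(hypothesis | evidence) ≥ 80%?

6

Prior odds = 0.027/0.973 = 27/973.
Target odds = 0.8/0.2 = 4.
Need L³ ≥ 4 ÷ (27/973) = 3892/27.
5³ = 125 < 3892/27 ≤ 216 = 6³, so L = 6.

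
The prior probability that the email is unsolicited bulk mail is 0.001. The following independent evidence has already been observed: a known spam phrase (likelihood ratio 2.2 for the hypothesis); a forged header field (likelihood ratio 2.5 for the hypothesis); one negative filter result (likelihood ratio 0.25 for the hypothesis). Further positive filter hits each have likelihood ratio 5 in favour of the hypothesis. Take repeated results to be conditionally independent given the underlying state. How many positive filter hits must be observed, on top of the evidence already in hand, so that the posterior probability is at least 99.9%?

9

Prior odds = 0.001/0.999 = 1/999.
Combined Bayes factor of the evidence already in hand = 2.2 × 2.5 × 0.25 = 1.375.
Odds after that evidence = (1/999) × 1.375 = 11/7992.
Target odds = 0.999/0.001 = 999.
Need 5ⁿ ≥ 999 ÷ (11/7992) = 7984008/11.
5⁸ = 390625 falls short of 7984008/11 but 5⁹ = 1953125 reaches it, so n = 9.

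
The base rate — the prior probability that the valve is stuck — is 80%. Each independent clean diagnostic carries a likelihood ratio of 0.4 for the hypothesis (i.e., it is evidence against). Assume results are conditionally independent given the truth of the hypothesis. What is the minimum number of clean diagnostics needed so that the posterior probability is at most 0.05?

5

Prior odds = 0.8/0.2 = 4.
Likelihood ratio per clean diagnostic = 0.4.
Target odds: 0.05 ÷ 0.95 = 1/19.
Need 4 × 0.4ⁿ ≤ 1/19, i.e. 0.4ⁿ ≤ 1/76.
0.4⁴ = 0.0256 is still above 1/76 but 0.4⁵ = 0.01024 is at or below it, so n = 5.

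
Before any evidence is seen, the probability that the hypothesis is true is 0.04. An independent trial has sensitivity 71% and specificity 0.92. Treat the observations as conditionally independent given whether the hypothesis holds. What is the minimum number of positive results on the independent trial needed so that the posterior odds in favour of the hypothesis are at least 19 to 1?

Prior odds = 0.04/0.96 = 1/24.
False-positive rate = 1 − 0.92 = 0.08; likelihood ratio of a positive = 0.71/0.08 = 8.875.
Target odds = 19.
Require 8.875ⁿ ≥ 19 ÷ (1/24) = 456.
8.875² = 78.765625 falls short of 456 but 8.875³ = 357911/512 reaches it, so n = 3.

3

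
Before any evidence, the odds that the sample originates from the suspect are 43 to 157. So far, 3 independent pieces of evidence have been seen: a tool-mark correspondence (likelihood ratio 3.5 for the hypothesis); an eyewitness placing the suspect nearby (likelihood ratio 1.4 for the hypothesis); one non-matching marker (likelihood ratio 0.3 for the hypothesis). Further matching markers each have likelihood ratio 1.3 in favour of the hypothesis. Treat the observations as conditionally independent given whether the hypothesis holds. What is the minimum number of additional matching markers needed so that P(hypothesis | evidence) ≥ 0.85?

11

Prior odds = 43/157.
Combined Bayes factor of the evidence already in hand = 3.5 × 1.4 × 0.3 = 1.47.
Odds after that evidence = (43/157) × 1.47 = 6321/15700.
Target odds = 0.85/0.15 = 17/3.
Need 1.3ⁿ ≥ 17/3 ÷ (6321/15700) = 266900/18963.
1.3¹⁰ ≈13.7858 falls short of 266900/18963 but 1.3¹¹ ≈17.9216 reaches it, so n = 11.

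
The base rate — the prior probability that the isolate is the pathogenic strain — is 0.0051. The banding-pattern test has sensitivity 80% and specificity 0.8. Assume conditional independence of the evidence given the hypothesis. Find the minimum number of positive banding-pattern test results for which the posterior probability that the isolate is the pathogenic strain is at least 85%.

6

Prior odds: 0.0051 ÷ 0.9949 = 51/9949.
False-positive rate = 1 − 0.8 = 0.2; likelihood ratio of a positive = 0.8/0.2 = 4.
Target posterior odds = 0.85/0.15 = 17/3.
Need (51/9949) × 4ⁿ ≥ 17/3, i.e. 4ⁿ ≥ 9949/9.
4⁵ = 1024 falls short of 9949/9 but 4⁶ = 4096 reaches it, so n = 6.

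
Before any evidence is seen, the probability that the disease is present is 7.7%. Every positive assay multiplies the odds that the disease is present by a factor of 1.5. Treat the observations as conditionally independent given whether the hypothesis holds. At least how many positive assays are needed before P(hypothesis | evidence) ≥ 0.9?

12

Prior odds = 0.077/0.923 = 77/923.
Likelihood ratio per positive assay = 1.5.
Target posterior odds = 0.9/0.1 = 9.
Require 1.5ⁿ ≥ 9 ÷ (77/923) = 8307/77.
1.5¹¹ = 177147/2048 falls short of 8307/77 but 1.5¹² = 531441/4096 reaches it, so n = 12.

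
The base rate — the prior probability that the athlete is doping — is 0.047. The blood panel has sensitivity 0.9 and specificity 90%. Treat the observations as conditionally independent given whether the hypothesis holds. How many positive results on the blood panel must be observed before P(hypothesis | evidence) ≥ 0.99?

Prior odds: 0.047 ÷ 0.953 = 47/953.
False-positive rate = 1 − 0.9 = 0.1; likelihood ratio of a positive = 0.9/0.1 = 9.
Target posterior odds = 0.99/0.01 = 99.
Require 9ⁿ ≥ 99 ÷ (47/953) = 94347/47.
9³ = 729 falls short of 94347/47 but 9⁴ = 6561 reaches it, so n = 4.

4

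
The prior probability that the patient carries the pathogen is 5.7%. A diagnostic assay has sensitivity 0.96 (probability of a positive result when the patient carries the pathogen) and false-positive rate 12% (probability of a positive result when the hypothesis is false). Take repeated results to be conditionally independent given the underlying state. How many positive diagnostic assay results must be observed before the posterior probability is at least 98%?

4

Prior odds: 0.057 ÷ 0.943 = 57/943.
Likelihood ratio of a positive result = 0.96/0.12 = 8.
Target posterior odds = 0.98/0.02 = 49.
Require 8ⁿ ≥ 49 ÷ (57/943) = 46207/57.
8³ = 512 falls short of 46207/57 but 8⁴ = 4096 reaches it, so n = 4.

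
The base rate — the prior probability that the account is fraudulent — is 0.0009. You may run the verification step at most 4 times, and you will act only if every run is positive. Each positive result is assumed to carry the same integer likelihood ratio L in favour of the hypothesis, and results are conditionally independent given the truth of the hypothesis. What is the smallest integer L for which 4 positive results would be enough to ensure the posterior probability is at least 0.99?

Prior odds = 0.0009/0.9991 = 9/9991.
Target odds = 0.99/0.01 = 99.
Need L⁴ ≥ 99 ÷ (9/9991) = 109901.
18⁴ = 104976 < 109901 ≤ 130321 = 19⁴, so L = 19.

19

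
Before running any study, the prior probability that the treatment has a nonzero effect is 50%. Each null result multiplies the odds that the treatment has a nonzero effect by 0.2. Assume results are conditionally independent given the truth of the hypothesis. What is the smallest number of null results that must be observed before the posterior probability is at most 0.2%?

4

Prior odds = 0.5/0.5 = 1.
Likelihood ratio per null result = 0.2.
Target odds: 0.002 ÷ 0.998 = 1/499.
Need 1 × 0.2ⁿ ≤ 1/499, i.e. 0.2ⁿ ≤ 1/499.
0.2³ = 0.008 is still above 1/499 but 0.2⁴ = 0.0016 is at or below it, so n = 4.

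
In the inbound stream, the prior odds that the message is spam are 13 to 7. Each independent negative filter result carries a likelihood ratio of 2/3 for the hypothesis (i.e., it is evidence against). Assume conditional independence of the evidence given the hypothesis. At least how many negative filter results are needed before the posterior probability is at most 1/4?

5

Prior odds = 13/7.
Likelihood ratio per negative filter result = 2/3.
Target odds: 0.25 ÷ 0.75 = 1/3.
Need (13/7) × (2/3)ⁿ ≤ 1/3, i.e. (2/3)ⁿ ≤ 7/39.
(2/3)⁴ = 16/81 is still above 7/39 but (2/3)⁵ = 32/243 is at or below it, so n = 5.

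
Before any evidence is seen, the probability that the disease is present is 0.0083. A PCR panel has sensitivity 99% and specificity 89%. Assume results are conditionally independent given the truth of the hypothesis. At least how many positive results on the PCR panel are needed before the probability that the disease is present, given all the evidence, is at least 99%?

Prior odds = 0.0083/0.9917 = 83/9917.
False-positive rate = 1 − 0.89 = 0.11; likelihood ratio of a positive = 0.99/0.11 = 9.
Target odds: 0.99 ÷ 0.01 = 99.
Require 9ⁿ ≥ 99 ÷ (83/9917) = 981783/83.
9⁴ = 6561 falls short of 981783/83 but 9⁵ = 59049 reaches it, so n = 5.

5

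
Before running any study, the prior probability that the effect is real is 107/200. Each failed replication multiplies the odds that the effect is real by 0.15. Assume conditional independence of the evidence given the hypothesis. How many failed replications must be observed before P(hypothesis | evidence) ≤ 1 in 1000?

4

Prior odds = 0.535/0.465 = 107/93.
Likelihood ratio per failed replication = 0.15.
Target odds: 0.001 ÷ 0.999 = 1/999.
Need (107/93) × 0.15ⁿ ≤ 1/999, i.e. 0.15ⁿ ≤ 31/35631.
0.15³ = 0.003375 is still above 31/35631 but 0.15⁴ = 81/160000 is at or below it, so n = 4.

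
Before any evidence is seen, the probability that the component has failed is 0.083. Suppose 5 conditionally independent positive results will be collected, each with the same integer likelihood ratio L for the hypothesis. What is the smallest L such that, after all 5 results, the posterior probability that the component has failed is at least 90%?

3

Prior odds = 0.083/0.917 = 83/917.
Target odds = 0.9/0.1 = 9.
Need L⁵ ≥ 9 ÷ (83/917) = 8253/83.
2⁵ = 32 < 8253/83 ≤ 243 = 3⁵, so L = 3.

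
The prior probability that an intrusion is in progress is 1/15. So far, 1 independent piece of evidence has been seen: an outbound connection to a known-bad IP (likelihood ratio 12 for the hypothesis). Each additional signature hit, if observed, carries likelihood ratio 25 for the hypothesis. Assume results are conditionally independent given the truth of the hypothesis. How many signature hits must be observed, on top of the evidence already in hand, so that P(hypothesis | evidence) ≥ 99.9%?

Prior odds = (1/15)/(14/15) = 1/14.
Bayes factor of the evidence already in hand = 12.
Odds after that evidence = (1/14) × 12 = 6/7.
Target odds = 0.999/0.001 = 999.
Need 25ⁿ ≥ 999 ÷ (6/7) = 1165.5.
25² = 625 falls short of 1165.5 but 25³ = 15625 reaches it, so n = 3.

3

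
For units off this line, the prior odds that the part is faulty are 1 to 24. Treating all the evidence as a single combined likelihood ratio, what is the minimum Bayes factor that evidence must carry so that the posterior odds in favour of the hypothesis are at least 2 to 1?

Prior odds = 1/24.
Target odds = 2.
Required Bayes factor = 2 ÷ (1/24) = 48.

48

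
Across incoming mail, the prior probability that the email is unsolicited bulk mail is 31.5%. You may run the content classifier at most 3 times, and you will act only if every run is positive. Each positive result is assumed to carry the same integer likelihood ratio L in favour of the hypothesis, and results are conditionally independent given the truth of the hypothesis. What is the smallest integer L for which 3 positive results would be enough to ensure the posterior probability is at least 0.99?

Prior odds = 0.315/0.685 = 63/137.
Target odds = 0.99/0.01 = 99.
Need L³ ≥ 99 ÷ (63/137) = 1507/7.
5³ = 125 < 1507/7 ≤ 216 = 6³, so L = 6.

6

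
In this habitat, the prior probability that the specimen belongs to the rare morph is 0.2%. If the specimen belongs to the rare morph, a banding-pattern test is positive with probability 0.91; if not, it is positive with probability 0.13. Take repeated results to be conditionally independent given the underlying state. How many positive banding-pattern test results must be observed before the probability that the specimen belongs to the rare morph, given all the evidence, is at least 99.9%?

Prior odds: 0.002 ÷ 0.998 = 1/499.
Likelihood ratio of a positive = 0.91/0.13 = 7.
Target posterior odds = 0.999/0.001 = 999.
Require 7ⁿ ≥ 999 ÷ (1/499) = 498501.
7⁶ = 117649 falls short of 498501 but 7⁷ = 823543 reaches it, so n = 7.

7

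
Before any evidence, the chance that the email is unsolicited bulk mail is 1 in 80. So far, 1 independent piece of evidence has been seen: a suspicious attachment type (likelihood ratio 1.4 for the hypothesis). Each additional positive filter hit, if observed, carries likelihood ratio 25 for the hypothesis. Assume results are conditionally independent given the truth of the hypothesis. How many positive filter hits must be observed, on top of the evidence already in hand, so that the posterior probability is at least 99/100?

Prior odds = 0.0125/0.9875 = 1/79.
Bayes factor of the evidence already in hand = 1.4.
Odds after that evidence = (1/79) × 1.4 = 7/395.
Target odds = 0.99/0.01 = 99.
Need 25ⁿ ≥ 99 ÷ (7/395) = 39105/7.
25² = 625 falls short of 39105/7 but 25³ = 15625 reaches it, so n = 3.

3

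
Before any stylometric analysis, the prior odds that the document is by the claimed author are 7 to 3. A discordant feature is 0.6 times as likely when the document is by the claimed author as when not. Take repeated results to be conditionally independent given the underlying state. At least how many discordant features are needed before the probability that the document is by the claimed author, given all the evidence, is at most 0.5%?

Prior odds = 7/3.
Likelihood ratio per discordant feature = 0.6.
Target odds: 0.005 ÷ 0.995 = 1/199.
Need (7/3) × 0.6ⁿ ≤ 1/199, i.e. 0.6ⁿ ≤ 3/1393.
0.6¹² = 531441/244140625 is still above 3/1393 but 0.6¹³ ≈0.00130607 is at or below it, so n = 13.

13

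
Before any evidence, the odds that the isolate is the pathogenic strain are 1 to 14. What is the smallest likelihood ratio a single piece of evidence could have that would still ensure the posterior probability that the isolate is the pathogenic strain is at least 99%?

1386

Prior odds = 1/14.
Target odds = 0.99/0.01 = 99.
Required Bayes factor = 99 ÷ (1/14) = 1386.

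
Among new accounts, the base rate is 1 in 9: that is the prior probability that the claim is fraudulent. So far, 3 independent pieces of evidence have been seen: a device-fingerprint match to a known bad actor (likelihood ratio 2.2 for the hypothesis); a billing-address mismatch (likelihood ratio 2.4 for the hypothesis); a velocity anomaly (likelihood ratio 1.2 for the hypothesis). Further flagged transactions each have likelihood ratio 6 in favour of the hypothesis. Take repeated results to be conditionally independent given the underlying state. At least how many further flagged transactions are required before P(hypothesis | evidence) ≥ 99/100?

Prior odds = (1/9)/(8/9) = 0.125.
Combined Bayes factor of the evidence already in hand = 2.2 × 2.4 × 1.2 = 6.336.
Odds after that evidence = 0.125 × 6.336 = 0.792.
Target odds = 0.99/0.01 = 99.
Need 6ⁿ ≥ 99 ÷ 0.792 = 125.
6² = 36 falls short of 125 but 6³ = 216 reaches it, so n = 3.

3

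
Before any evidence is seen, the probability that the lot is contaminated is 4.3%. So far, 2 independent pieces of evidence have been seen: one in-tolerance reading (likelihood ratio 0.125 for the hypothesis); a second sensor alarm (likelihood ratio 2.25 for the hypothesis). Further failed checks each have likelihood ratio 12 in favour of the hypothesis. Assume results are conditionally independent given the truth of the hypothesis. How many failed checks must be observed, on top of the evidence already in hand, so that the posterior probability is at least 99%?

4

Prior odds = 0.043/0.957 = 43/957.
Combined Bayes factor of the evidence already in hand = 0.125 × 2.25 = 0.28125.
Odds after that evidence = (43/957) × 0.28125 = 129/10208.
Target odds = 0.99/0.01 = 99.
Need 12ⁿ ≥ 99 ÷ (129/10208) = 336864/43.
12³ = 1728 falls short of 336864/43 but 12⁴ = 20736 reaches it, so n = 4.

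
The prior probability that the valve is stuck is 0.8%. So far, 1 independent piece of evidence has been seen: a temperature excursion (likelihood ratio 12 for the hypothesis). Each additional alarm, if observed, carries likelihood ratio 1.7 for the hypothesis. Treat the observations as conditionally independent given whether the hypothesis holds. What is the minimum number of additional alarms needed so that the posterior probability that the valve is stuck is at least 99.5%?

15

Prior odds = 0.008/0.992 = 1/124.
Bayes factor of the evidence already in hand = 12.
Odds after that evidence = (1/124) × 12 = 3/31.
Target odds = 0.995/0.005 = 199.
Need 1.7ⁿ ≥ 199 ÷ (3/31) = 6169/3.
1.7¹⁴ ≈1683.78 falls short of 6169/3 but 1.7¹⁵ ≈2862.42 reaches it, so n = 15.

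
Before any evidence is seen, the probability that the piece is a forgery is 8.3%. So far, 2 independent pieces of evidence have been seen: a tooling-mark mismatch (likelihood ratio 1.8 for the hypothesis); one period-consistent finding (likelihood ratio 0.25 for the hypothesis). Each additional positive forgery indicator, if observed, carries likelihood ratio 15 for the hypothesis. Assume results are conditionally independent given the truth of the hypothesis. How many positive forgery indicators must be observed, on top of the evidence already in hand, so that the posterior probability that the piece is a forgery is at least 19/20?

Prior odds = 0.083/0.917 = 83/917.
Combined Bayes factor of the evidence already in hand = 1.8 × 0.25 = 0.45.
Odds after that evidence = (83/917) × 0.45 = 747/18340.
Target odds = 0.95/0.05 = 19.
Need 15ⁿ ≥ 19 ÷ (747/18340) = 348460/747.
15² = 225 falls short of 348460/747 but 15³ = 3375 reaches it, so n = 3.

3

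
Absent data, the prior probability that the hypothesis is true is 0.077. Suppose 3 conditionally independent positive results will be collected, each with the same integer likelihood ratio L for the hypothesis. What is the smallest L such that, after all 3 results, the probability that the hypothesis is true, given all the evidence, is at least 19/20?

Prior odds = 0.077/0.923 = 77/923.
Target odds = 0.95/0.05 = 19.
Need L³ ≥ 19 ÷ (77/923) = 17537/77.
6³ = 216 < 17537/77 ≤ 343 = 7³, so L = 7.

7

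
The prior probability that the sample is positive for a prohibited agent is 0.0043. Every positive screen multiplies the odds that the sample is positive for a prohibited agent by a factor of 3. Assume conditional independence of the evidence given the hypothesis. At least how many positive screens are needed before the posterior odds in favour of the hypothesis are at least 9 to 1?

Prior odds = 0.0043/0.9957 = 43/9957.
Likelihood ratio per positive screen = 3.
Target odds = 9.
Need (43/9957) × 3ⁿ ≥ 9, i.e. 3ⁿ ≥ 89613/43.
3⁶ = 729 falls short of 89613/43 but 3⁷ = 2187 reaches it, so n = 7.

7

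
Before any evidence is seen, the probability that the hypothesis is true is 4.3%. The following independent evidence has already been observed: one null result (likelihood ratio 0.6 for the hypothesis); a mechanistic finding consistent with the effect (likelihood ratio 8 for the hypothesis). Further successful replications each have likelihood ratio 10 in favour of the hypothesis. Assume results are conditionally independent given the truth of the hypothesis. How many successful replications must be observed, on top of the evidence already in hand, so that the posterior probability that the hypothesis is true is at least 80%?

Prior odds = 0.043/0.957 = 43/957.
Combined Bayes factor of the evidence already in hand = 0.6 × 8 = 4.8.
Odds after that evidence = (43/957) × 4.8 = 344/1595.
Target odds = 0.8/0.2 = 4.
Need 10ⁿ ≥ 4 ÷ (344/1595) = 1595/86.
10¹ = 10 falls short of 1595/86 but 10² = 100 reaches it, so n = 2.

2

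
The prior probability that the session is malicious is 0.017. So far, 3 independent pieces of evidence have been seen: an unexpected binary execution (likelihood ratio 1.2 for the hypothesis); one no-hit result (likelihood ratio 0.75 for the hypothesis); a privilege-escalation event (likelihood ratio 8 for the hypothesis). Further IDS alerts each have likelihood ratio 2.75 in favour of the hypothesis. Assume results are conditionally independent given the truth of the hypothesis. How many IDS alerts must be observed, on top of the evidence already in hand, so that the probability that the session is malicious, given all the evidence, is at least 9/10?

5

Prior odds = 0.017/0.983 = 17/983.
Combined Bayes factor of the evidence already in hand = 1.2 × 0.75 × 8 = 7.2.
Odds after that evidence = (17/983) × 7.2 = 612/4915.
Target odds = 0.9/0.1 = 9.
Need 2.75ⁿ ≥ 9 ÷ (612/4915) = 4915/68.
2.75⁴ = 57.19140625 falls short of 4915/68 but 2.75⁵ = 161051/1024 reaches it, so n = 5.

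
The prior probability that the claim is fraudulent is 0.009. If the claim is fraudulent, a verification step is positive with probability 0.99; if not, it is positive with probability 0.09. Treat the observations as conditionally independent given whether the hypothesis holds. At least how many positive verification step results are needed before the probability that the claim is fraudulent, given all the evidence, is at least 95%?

Prior odds: 0.009 ÷ 0.991 = 9/991.
Likelihood ratio of a positive = 0.99/0.09 = 11.
Target posterior odds = 0.95/0.05 = 19.
Require 11ⁿ ≥ 19 ÷ (9/991) = 18829/9.
11³ = 1331 falls short of 18829/9 but 11⁴ = 14641 reaches it, so n = 4.

4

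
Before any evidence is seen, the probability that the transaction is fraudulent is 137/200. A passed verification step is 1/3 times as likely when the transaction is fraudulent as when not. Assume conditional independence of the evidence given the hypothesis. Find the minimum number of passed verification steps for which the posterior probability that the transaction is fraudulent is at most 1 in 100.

Prior odds = 0.685/0.315 = 137/63.
Likelihood ratio per passed verification step = 1/3.
Target odds: 0.01 ÷ 0.99 = 1/99.
Require (1/3)ⁿ ≤ 1/99 ÷ (137/63) = 7/1507.
(1/3)⁴ = 1/81 is still above 7/1507 but (1/3)⁵ = 1/243 is at or below it, so n = 5.

5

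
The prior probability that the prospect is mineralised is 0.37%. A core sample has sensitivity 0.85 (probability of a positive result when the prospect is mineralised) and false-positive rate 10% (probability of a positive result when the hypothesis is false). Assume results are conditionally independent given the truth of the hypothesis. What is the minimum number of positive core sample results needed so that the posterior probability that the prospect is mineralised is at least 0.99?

5

Prior odds: 0.0037 ÷ 0.9963 = 37/9963.
Likelihood ratio of a positive result = 0.85/0.1 = 8.5.
Target odds: 0.99 ÷ 0.01 = 99.
Require 8.5ⁿ ≥ 99 ÷ (37/9963) = 986337/37.
8.5⁴ = 5220.0625 falls short of 986337/37 but 8.5⁵ = 44370.53125 reaches it, so n = 5.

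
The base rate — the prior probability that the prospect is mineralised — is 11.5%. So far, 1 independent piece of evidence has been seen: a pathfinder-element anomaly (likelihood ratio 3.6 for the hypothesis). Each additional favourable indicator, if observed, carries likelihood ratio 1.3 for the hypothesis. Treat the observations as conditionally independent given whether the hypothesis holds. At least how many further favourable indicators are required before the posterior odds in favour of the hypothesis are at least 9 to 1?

12

Prior odds = 0.115/0.885 = 23/177.
Bayes factor of the evidence already in hand = 3.6.
Odds after that evidence = (23/177) × 3.6 = 138/295.
Target odds = 9.
Need 1.3ⁿ ≥ 9 ÷ (138/295) = 885/46.
1.3¹¹ ≈17.9216 falls short of 885/46 but 1.3¹² ≈23.2981 reaches it, so n = 12.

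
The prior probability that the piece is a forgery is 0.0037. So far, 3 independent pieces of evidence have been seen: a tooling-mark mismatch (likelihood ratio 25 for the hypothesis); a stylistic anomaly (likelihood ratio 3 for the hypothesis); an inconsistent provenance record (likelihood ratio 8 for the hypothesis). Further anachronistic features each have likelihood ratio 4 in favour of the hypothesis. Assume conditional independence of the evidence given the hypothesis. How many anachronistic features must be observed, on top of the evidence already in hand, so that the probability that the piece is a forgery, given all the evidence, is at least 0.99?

Prior odds = 0.0037/0.9963 = 37/9963.
Combined Bayes factor of the evidence already in hand = 25 × 3 × 8 = 600.
Odds after that evidence = (37/9963) × 600 = 7400/3321.
Target odds = 0.99/0.01 = 99.
Need 4ⁿ ≥ 99 ÷ (7400/3321) = 328779/7400.
4² = 16 falls short of 328779/7400 but 4³ = 64 reaches it, so n = 3.

3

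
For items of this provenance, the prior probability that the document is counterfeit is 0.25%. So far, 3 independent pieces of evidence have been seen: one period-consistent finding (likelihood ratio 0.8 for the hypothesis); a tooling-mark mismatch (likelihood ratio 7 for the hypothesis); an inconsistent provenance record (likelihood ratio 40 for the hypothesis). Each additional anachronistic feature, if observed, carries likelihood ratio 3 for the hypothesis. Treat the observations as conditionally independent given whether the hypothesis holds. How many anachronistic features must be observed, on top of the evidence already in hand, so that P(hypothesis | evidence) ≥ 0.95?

Prior odds = 0.0025/0.9975 = 1/399.
Combined Bayes factor of the evidence already in hand = 0.8 × 7 × 40 = 224.
Odds after that evidence = (1/399) × 224 = 32/57.
Target odds = 0.95/0.05 = 19.
Need 3ⁿ ≥ 19 ÷ (32/57) = 33.84375.
3³ = 27 falls short of 33.84375 but 3⁴ = 81 reaches it, so n = 4.

4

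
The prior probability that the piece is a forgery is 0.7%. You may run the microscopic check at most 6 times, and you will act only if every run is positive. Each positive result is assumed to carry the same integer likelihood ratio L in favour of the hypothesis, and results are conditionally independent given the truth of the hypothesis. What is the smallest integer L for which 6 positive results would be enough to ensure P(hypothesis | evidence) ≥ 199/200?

Prior odds = 0.007/0.993 = 7/993.
Target odds = 0.995/0.005 = 199.
Need L⁶ ≥ 199 ÷ (7/993) = 197607/7.
5⁶ = 15625 < 197607/7 ≤ 46656 = 6⁶, so L = 6.

6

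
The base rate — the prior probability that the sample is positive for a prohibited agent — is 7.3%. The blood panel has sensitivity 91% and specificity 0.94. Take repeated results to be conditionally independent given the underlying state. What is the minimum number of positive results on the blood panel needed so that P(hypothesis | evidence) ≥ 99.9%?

4

Prior odds: 0.073 ÷ 0.927 = 73/927.
False-positive rate = 1 − 0.94 = 0.06; likelihood ratio of a positive = 0.91/0.06 = 91/6.
Target odds: 0.999 ÷ 0.001 = 999.
Need (73/927) × (91/6)ⁿ ≥ 999, i.e. (91/6)ⁿ ≥ 926073/73.
(91/6)³ = 753571/216 falls short of 926073/73 but (91/6)⁴ = 68574961/1296 reaches it, so n = 4.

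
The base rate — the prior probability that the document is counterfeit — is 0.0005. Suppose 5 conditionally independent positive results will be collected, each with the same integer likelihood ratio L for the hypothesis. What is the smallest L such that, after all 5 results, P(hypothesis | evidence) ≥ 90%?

Prior odds = 0.0005/0.9995 = 1/1999.
Target odds = 0.9/0.1 = 9.
Need L⁵ ≥ 9 ÷ (1/1999) = 17991.
7⁵ = 16807 < 17991 ≤ 32768 = 8⁵, so L = 8.

8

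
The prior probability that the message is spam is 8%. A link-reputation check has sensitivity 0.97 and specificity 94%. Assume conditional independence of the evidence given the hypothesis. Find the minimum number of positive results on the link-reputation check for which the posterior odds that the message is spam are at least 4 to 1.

2

Prior odds = 0.08/0.92 = 2/23.
False-positive rate = 1 − 0.94 = 0.06; likelihood ratio of a positive = 0.97/0.06 = 97/6.
Target odds = 4.
Require (97/6)ⁿ ≥ 4 ÷ (2/23) = 46.
(97/6)¹ = 97/6 falls short of 46 but (97/6)² = 9409/36 reaches it, so n = 2.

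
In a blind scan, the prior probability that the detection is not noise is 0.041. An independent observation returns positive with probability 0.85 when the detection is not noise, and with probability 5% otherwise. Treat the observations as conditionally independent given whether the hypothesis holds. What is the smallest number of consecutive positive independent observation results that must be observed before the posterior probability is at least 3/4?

2

Prior odds = 0.041/0.959 = 41/959.
Likelihood ratio of a positive result = 0.85/0.05 = 17.
Target odds: 0.75 ÷ 0.25 = 3.
Require 17ⁿ ≥ 3 ÷ (41/959) = 2877/41.
17¹ = 17 falls short of 2877/41 but 17² = 289 reaches it, so n = 2.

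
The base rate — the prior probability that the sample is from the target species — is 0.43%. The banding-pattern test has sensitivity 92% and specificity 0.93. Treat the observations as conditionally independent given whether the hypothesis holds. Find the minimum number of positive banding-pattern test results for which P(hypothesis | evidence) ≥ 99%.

4

Prior odds: 0.0043 ÷ 0.9957 = 43/9957.
False-positive rate = 1 − 0.93 = 0.07; likelihood ratio of a positive = 0.92/0.07 = 92/7.
Target posterior odds = 0.99/0.01 = 99.
Require (92/7)ⁿ ≥ 99 ÷ (43/9957) = 985743/43.
(92/7)³ = 778688/343 falls short of 985743/43 but (92/7)⁴ = 71639296/2401 reaches it, so n = 4.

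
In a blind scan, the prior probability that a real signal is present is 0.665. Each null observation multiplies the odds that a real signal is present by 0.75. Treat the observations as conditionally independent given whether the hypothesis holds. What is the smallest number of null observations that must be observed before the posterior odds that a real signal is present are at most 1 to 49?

Prior odds: 0.665 ÷ 0.335 = 133/67.
Likelihood ratio per null observation = 0.75.
Target odds = 1/49.
Need (133/67) × 0.75ⁿ ≤ 1/49, i.e. 0.75ⁿ ≤ 67/6517.
0.75¹⁵ ≈0.0133635 is still above 67/6517 but 0.75¹⁶ ≈0.0100226 is at or below it, so n = 16.

16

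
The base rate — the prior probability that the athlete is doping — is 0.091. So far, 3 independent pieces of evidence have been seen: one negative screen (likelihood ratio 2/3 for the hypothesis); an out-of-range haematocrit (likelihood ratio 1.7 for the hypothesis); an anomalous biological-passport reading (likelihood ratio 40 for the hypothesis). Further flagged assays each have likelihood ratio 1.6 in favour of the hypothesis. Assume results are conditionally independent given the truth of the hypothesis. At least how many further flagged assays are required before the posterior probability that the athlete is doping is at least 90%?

2

Prior odds = 0.091/0.909 = 91/909.
Combined Bayes factor of the evidence already in hand = (2/3) × 1.7 × 40 = 136/3.
Odds after that evidence = (91/909) × 136/3 = 12376/2727.
Target odds = 0.9/0.1 = 9.
Need 1.6ⁿ ≥ 9 ÷ (12376/2727) = 24543/12376.
1.6¹ = 1.6 falls short of 24543/12376 but 1.6² = 2.56 reaches it, so n = 2.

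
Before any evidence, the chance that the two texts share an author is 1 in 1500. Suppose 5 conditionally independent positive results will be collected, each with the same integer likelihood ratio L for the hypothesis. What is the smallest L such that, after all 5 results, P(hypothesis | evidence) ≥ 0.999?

Prior odds = (1/1500)/(1499/1500) = 1/1499.
Target odds = 0.999/0.001 = 999.
Need L⁵ ≥ 999 ÷ (1/1499) = 1497501.
17⁵ = 1419857 < 1497501 ≤ 1889568 = 18⁵, so L = 18.

18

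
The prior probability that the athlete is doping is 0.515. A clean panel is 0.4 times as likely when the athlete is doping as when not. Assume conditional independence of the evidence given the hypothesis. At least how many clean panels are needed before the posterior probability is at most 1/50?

5

Prior odds: 0.515 ÷ 0.485 = 103/97.
Likelihood ratio per clean panel = 0.4.
Target posterior odds = 0.02/0.98 = 1/49.
Need (103/97) × 0.4ⁿ ≤ 1/49, i.e. 0.4ⁿ ≤ 97/5047.
0.4⁴ = 0.0256 is still above 97/5047 but 0.4⁵ = 0.01024 is at or below it, so n = 5.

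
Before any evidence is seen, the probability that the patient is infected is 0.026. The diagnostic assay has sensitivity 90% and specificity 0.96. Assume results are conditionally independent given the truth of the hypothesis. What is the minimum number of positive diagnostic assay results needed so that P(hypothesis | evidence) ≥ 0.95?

3

Prior odds: 0.026 ÷ 0.974 = 13/487.
False-positive rate = 1 − 0.96 = 0.04; likelihood ratio of a positive = 0.9/0.04 = 22.5.
Target posterior odds = 0.95/0.05 = 19.
Need (13/487) × 22.5ⁿ ≥ 19, i.e. 22.5ⁿ ≥ 9253/13.
22.5² = 506.25 falls short of 9253/13 but 22.5³ = 11390.625 reaches it, so n = 3.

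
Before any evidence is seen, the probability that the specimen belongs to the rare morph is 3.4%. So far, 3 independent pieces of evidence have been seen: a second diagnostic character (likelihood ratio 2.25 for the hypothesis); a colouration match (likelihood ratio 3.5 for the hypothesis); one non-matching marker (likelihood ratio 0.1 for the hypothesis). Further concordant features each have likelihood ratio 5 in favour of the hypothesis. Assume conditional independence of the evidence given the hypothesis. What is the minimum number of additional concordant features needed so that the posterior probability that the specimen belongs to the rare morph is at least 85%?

Prior odds = 0.034/0.966 = 17/483.
Combined Bayes factor of the evidence already in hand = 2.25 × 3.5 × 0.1 = 0.7875.
Odds after that evidence = (17/483) × 0.7875 = 51/1840.
Target odds = 0.85/0.15 = 17/3.
Need 5ⁿ ≥ 17/3 ÷ (51/1840) = 1840/9.
5³ = 125 falls short of 1840/9 but 5⁴ = 625 reaches it, so n = 4.

4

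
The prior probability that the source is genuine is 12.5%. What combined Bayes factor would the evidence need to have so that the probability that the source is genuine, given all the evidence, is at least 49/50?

343

Prior odds = 0.125/0.875 = 1/7.
Target odds = 0.98/0.02 = 49.
Required Bayes factor = 49 ÷ (1/7) = 343.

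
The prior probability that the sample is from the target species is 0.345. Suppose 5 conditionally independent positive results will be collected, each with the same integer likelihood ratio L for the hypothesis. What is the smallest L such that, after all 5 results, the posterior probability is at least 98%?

Prior odds = 0.345/0.655 = 69/131.
Target odds = 0.98/0.02 = 49.
Need L⁵ ≥ 49 ÷ (69/131) = 6419/69.
2⁵ = 32 < 6419/69 ≤ 243 = 3⁵, so L = 3.

3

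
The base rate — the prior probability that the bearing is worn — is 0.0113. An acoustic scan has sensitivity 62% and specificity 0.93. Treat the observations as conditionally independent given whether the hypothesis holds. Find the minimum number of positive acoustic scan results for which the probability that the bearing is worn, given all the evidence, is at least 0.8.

3

Prior odds = 0.0113/0.9887 = 113/9887.
False-positive rate = 1 − 0.93 = 0.07; likelihood ratio of a positive = 0.62/0.07 = 62/7.
Target odds: 0.8 ÷ 0.2 = 4.
Need (113/9887) × (62/7)ⁿ ≥ 4, i.e. (62/7)ⁿ ≥ 39548/113.
(62/7)² = 3844/49 falls short of 39548/113 but (62/7)³ = 238328/343 reaches it, so n = 3.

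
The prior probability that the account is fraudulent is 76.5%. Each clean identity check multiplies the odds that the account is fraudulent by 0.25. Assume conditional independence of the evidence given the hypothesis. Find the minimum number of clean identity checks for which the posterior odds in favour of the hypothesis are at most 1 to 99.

5

Prior odds: 0.765 ÷ 0.235 = 153/47.
Likelihood ratio per clean identity check = 0.25.
Target odds = 1/99.
Require 0.25ⁿ ≤ 1/99 ÷ (153/47) = 47/15147.
0.25⁴ = 0.00390625 is still above 47/15147 but 0.25⁵ = 1/1024 is at or below it, so n = 5.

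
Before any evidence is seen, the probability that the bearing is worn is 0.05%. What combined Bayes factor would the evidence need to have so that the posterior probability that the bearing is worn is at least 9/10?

Prior odds = 0.0005/0.9995 = 1/1999.
Target odds = 0.9/0.1 = 9.
Required Bayes factor = 9 ÷ (1/1999) = 17991.

17991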